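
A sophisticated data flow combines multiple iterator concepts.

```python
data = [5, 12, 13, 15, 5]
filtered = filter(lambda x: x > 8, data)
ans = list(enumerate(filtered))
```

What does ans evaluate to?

Step 1: Filter [5, 12, 13, 15, 5] for > 8: [12, 13, 15].
Step 2: enumerate re-indexes from 0: [(0, 12), (1, 13), (2, 15)].
Therefore ans = [(0, 12), (1, 13), (2, 15)].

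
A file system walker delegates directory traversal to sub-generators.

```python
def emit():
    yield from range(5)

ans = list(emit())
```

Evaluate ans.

Step 1: yield from delegates to the iterable, yielding each element.
Step 2: Collected values: [0, 1, 2, 3, 4].
Therefore ans = [0, 1, 2, 3, 4].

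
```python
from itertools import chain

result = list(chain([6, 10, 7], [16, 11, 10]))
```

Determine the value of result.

Step 1: chain() concatenates iterables: [6, 10, 7] + [16, 11, 10].
Therefore result = [6, 10, 7, 16, 11, 10].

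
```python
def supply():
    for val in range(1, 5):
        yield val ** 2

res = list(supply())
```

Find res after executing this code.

Step 1: For each val in range(1, 5), yield val**2:
  val=1: yield 1**2 = 1
  val=2: yield 2**2 = 4
  val=3: yield 3**2 = 9
  val=4: yield 4**2 = 16
Therefore res = [1, 4, 9, 16].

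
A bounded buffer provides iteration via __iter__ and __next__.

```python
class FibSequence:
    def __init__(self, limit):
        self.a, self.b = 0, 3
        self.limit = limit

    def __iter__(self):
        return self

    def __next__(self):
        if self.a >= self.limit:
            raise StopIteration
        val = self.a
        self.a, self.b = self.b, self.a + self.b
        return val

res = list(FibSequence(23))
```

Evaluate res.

Step 1: Fibonacci-like sequence (a=0, b=3) until >= 23:
  Yield 0, then a,b = 3,3
  Yield 3, then a,b = 3,6
  Yield 3, then a,b = 6,9
  Yield 6, then a,b = 9,15
  Yield 9, then a,b = 15,24
  Yield 15, then a,b = 24,39
Step 2: 24 >= 23, stop.
Therefore res = [0, 3, 3, 6, 9, 15].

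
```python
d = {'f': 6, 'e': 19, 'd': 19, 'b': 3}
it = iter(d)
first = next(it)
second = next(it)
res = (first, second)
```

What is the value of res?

Step 1: iter(d) iterates over keys: ['f', 'e', 'd', 'b'].
Step 2: first = next(it) = 'f', second = next(it) = 'e'.
Therefore res = ('f', 'e').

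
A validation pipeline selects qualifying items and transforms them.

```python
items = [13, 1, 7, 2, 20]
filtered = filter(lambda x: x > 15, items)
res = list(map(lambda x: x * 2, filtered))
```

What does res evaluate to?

Step 1: Filter items for elements > 15:
  13: removed
  1: removed
  7: removed
  2: removed
  20: kept
Step 2: Map x * 2 on filtered [20]:
  20 -> 40
Therefore res = [40].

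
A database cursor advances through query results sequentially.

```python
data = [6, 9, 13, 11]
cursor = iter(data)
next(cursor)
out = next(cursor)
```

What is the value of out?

Step 1: Create iterator over [6, 9, 13, 11].
Step 2: next() consumes 6.
Step 3: next() returns 9.
Therefore out = 9.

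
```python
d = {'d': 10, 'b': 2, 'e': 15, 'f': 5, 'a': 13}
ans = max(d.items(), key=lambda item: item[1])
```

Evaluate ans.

Step 1: Find item with maximum value:
  ('d', 10)
  ('b', 2)
  ('e', 15)
  ('f', 5)
  ('a', 13)
Step 2: Maximum value is 15 at key 'e'.
Therefore ans = ('e', 15).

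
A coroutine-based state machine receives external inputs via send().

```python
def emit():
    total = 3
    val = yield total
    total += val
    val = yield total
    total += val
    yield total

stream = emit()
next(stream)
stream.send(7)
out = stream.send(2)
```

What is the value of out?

Step 1: next() -> yield total=3.
Step 2: send(7) -> val=7, total = 3+7 = 10, yield 10.
Step 3: send(2) -> val=2, total = 10+2 = 12, yield 12.
Therefore out = 12.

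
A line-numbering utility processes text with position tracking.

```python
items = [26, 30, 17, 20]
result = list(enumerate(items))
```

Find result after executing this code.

Step 1: enumerate pairs each element with its index:
  (0, 26)
  (1, 30)
  (2, 17)
  (3, 20)
Therefore result = [(0, 26), (1, 30), (2, 17), (3, 20)].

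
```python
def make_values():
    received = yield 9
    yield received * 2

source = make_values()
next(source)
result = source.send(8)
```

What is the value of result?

Step 1: next(source) advances to first yield, producing 9.
Step 2: send(8) resumes, received = 8.
Step 3: yield received * 2 = 8 * 2 = 16.
Therefore result = 16.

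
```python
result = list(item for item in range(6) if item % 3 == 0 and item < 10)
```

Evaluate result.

Step 1: Filter range(6) where item % 3 == 0 and item < 10:
  item=0: both conditions met, included
  item=1: excluded (1 % 3 != 0)
  item=2: excluded (2 % 3 != 0)
  item=3: both conditions met, included
  item=4: excluded (4 % 3 != 0)
  item=5: excluded (5 % 3 != 0)
Therefore result = [0, 3].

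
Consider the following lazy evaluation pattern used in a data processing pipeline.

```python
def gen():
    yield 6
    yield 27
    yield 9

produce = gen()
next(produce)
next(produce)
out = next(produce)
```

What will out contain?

Step 1: gen() creates a generator.
Step 2: next(produce) yields 6 (consumed and discarded).
Step 3: next(produce) yields 27 (consumed and discarded).
Step 4: next(produce) yields 9, assigned to out.
Therefore out = 9.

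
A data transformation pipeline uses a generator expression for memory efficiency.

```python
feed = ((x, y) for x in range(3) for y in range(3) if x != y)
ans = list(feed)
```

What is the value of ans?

Step 1: Nested generator over range(3) x range(3) where x != y:
  (0, 0): excluded (x == y)
  (0, 1): included
  (0, 2): included
  (1, 0): included
  (1, 1): excluded (x == y)
  (1, 2): included
  (2, 0): included
  (2, 1): included
  (2, 2): excluded (x == y)
Therefore ans = [(0, 1), (0, 2), (1, 0), (1, 2), (2, 0), (2, 1)].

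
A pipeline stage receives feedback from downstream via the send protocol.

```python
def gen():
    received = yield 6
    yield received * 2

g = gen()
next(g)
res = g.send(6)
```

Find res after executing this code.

Step 1: next(g) advances to first yield, producing 6.
Step 2: send(6) resumes, received = 6.
Step 3: yield received * 2 = 6 * 2 = 12.
Therefore res = 12.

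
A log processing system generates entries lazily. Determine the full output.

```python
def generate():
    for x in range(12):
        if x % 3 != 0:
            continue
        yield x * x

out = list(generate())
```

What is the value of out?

Step 1: Only yield x**2 when x is divisible by 3:
  x=0: 0 % 3 == 0, yield 0**2 = 0
  x=3: 3 % 3 == 0, yield 3**2 = 9
  x=6: 6 % 3 == 0, yield 6**2 = 36
  x=9: 9 % 3 == 0, yield 9**2 = 81
Therefore out = [0, 9, 36, 81].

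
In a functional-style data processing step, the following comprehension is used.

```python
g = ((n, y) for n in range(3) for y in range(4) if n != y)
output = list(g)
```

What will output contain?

Step 1: Nested generator over range(3) x range(4) where n != y:
  (0, 0): excluded (n == y)
  (0, 1): included
  (0, 2): included
  (0, 3): included
  (1, 0): included
  (1, 1): excluded (n == y)
  (1, 2): included
  (1, 3): included
  (2, 0): included
  (2, 1): included
  (2, 2): excluded (n == y)
  (2, 3): included
Therefore output = [(0, 1), (0, 2), (0, 3), (1, 0), (1, 2), (1, 3), (2, 0), (2, 1), (2, 3)].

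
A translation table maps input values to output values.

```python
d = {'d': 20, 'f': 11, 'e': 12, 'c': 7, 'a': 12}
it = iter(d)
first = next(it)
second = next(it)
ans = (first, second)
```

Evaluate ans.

Step 1: iter(d) iterates over keys: ['d', 'f', 'e', 'c', 'a'].
Step 2: first = next(it) = 'd', second = next(it) = 'f'.
Therefore ans = ('d', 'f').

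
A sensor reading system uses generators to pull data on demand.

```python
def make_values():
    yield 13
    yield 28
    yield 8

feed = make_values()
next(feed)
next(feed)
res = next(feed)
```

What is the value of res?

Step 1: make_values() creates a generator.
Step 2: next(feed) yields 13 (consumed and discarded).
Step 3: next(feed) yields 28 (consumed and discarded).
Step 4: next(feed) yields 8, assigned to res.
Therefore res = 8.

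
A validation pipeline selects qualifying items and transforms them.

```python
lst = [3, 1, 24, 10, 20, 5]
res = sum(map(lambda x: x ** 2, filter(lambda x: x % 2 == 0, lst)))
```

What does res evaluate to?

Step 1: Filter even numbers from [3, 1, 24, 10, 20, 5]: [24, 10, 20]
Step 2: Square each: [576, 100, 400]
Step 3: Sum = 1076.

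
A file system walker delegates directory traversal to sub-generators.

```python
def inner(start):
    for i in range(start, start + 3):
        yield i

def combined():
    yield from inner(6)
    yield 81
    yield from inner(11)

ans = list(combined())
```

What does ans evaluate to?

Step 1: combined() delegates to inner(6):
  yield 6
  yield 7
  yield 8
Step 2: yield 81
Step 3: Delegates to inner(11):
  yield 11
  yield 12
  yield 13
Therefore ans = [6, 7, 8, 81, 11, 12, 13].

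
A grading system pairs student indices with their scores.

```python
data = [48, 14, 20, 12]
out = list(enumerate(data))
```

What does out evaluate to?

Step 1: enumerate pairs each element with its index:
  (0, 48)
  (1, 14)
  (2, 20)
  (3, 12)
Therefore out = [(0, 48), (1, 14), (2, 20), (3, 12)].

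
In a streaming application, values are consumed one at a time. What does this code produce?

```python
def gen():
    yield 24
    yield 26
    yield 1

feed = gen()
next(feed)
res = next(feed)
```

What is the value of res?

Step 1: gen() creates a generator.
Step 2: next(feed) yields 24 (consumed and discarded).
Step 3: next(feed) yields 26, assigned to res.
Therefore res = 26.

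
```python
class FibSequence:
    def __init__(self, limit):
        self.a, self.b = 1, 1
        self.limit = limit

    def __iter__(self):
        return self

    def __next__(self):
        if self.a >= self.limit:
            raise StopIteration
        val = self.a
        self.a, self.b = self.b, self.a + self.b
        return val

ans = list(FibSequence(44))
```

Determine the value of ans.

Step 1: Fibonacci-like sequence (a=1, b=1) until >= 44:
  Yield 1, then a,b = 1,2
  Yield 1, then a,b = 2,3
  Yield 2, then a,b = 3,5
  Yield 3, then a,b = 5,8
  Yield 5, then a,b = 8,13
  Yield 8, then a,b = 13,21
  Yield 13, then a,b = 21,34
  Yield 21, then a,b = 34,55
  Yield 34, then a,b = 55,89
Step 2: 55 >= 44, stop.
Therefore ans = [1, 1, 2, 3, 5, 8, 13, 21, 34].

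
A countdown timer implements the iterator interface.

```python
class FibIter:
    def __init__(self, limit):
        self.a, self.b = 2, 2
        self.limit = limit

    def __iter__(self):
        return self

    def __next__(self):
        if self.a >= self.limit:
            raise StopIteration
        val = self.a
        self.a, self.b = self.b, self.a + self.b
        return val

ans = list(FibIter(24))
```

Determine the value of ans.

Step 1: Fibonacci-like sequence (a=2, b=2) until >= 24:
  Yield 2, then a,b = 2,4
  Yield 2, then a,b = 4,6
  Yield 4, then a,b = 6,10
  Yield 6, then a,b = 10,16
  Yield 10, then a,b = 16,26
  Yield 16, then a,b = 26,42
Step 2: 26 >= 24, stop.
Therefore ans = [2, 2, 4, 6, 10, 16].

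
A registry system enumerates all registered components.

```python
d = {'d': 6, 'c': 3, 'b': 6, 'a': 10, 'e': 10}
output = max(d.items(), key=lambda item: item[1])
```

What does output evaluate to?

Step 1: Find item with maximum value:
  ('d', 6)
  ('c', 3)
  ('b', 6)
  ('a', 10)
  ('e', 10)
Step 2: Maximum value is 10 at key 'a'.
Therefore output = ('a', 10).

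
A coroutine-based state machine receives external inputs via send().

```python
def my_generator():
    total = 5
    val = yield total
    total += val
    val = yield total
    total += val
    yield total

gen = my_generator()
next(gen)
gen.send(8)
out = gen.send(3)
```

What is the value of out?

Step 1: next() -> yield total=5.
Step 2: send(8) -> val=8, total = 5+8 = 13, yield 13.
Step 3: send(3) -> val=3, total = 13+3 = 16, yield 16.
Therefore out = 16.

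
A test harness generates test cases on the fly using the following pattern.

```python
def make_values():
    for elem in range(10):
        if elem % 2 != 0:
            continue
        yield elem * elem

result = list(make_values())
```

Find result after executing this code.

Step 1: Only yield elem**2 when elem is divisible by 2:
  elem=0: 0 % 2 == 0, yield 0**2 = 0
  elem=2: 2 % 2 == 0, yield 2**2 = 4
  elem=4: 4 % 2 == 0, yield 4**2 = 16
  elem=6: 6 % 2 == 0, yield 6**2 = 36
  elem=8: 8 % 2 == 0, yield 8**2 = 64
Therefore result = [0, 4, 16, 36, 64].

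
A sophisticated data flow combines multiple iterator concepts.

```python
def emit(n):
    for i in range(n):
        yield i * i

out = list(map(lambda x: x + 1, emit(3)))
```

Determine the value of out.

Step 1: emit(3) yields squares: [0, 1, 4].
Step 2: map adds 1 to each: [1, 2, 5].
Therefore out = [1, 2, 5].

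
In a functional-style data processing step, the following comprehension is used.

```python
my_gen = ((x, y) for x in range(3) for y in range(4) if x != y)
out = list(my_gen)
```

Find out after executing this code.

Step 1: Nested generator over range(3) x range(4) where x != y:
  (0, 0): excluded (x == y)
  (0, 1): included
  (0, 2): included
  (0, 3): included
  (1, 0): included
  (1, 1): excluded (x == y)
  (1, 2): included
  (1, 3): included
  (2, 0): included
  (2, 1): included
  (2, 2): excluded (x == y)
  (2, 3): included
Therefore out = [(0, 1), (0, 2), (0, 3), (1, 0), (1, 2), (1, 3), (2, 0), (2, 1), (2, 3)].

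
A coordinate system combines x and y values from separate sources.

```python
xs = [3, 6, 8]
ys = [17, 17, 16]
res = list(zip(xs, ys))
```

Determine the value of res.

Step 1: zip pairs elements at same index:
  Index 0: (3, 17)
  Index 1: (6, 17)
  Index 2: (8, 16)
Therefore res = [(3, 17), (6, 17), (8, 16)].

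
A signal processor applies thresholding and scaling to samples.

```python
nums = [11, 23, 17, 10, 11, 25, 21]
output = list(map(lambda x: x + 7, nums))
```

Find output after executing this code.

Step 1: Apply lambda x: x + 7 to each element:
  11 -> 18
  23 -> 30
  17 -> 24
  10 -> 17
  11 -> 18
  25 -> 32
  21 -> 28
Therefore output = [18, 30, 24, 17, 18, 32, 28].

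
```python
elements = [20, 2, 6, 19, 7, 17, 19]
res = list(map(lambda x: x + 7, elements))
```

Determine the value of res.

Step 1: Apply lambda x: x + 7 to each element:
  20 -> 27
  2 -> 9
  6 -> 13
  19 -> 26
  7 -> 14
  17 -> 24
  19 -> 26
Therefore res = [27, 9, 13, 26, 14, 24, 26].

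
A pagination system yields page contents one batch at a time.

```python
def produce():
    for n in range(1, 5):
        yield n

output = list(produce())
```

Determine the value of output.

Step 1: The generator yields each value from range(1, 5).
Step 2: list() consumes all yields: [1, 2, 3, 4].
Therefore output = [1, 2, 3, 4].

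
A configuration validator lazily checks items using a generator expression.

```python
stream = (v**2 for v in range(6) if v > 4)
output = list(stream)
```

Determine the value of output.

Step 1: For range(6), keep v > 4, then square:
  v=0: 0 <= 4, excluded
  v=1: 1 <= 4, excluded
  v=2: 2 <= 4, excluded
  v=3: 3 <= 4, excluded
  v=4: 4 <= 4, excluded
  v=5: 5 > 4, yield 5**2 = 25
Therefore output = [25].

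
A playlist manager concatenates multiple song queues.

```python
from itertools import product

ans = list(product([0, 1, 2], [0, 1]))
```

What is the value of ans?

Step 1: product([0, 1, 2], [0, 1]) gives all pairs:
  (0, 0)
  (0, 1)
  (1, 0)
  (1, 1)
  (2, 0)
  (2, 1)
Therefore ans = [(0, 0), (0, 1), (1, 0), (1, 1), (2, 0), (2, 1)].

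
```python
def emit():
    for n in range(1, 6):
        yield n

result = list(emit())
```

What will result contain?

Step 1: The generator yields each value from range(1, 6).
Step 2: list() consumes all yields: [1, 2, 3, 4, 5].
Therefore result = [1, 2, 3, 4, 5].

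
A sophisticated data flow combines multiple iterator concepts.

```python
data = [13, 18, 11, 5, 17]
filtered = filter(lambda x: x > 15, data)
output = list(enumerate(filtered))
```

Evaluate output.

Step 1: Filter [13, 18, 11, 5, 17] for > 15: [18, 17].
Step 2: enumerate re-indexes from 0: [(0, 18), (1, 17)].
Therefore output = [(0, 18), (1, 17)].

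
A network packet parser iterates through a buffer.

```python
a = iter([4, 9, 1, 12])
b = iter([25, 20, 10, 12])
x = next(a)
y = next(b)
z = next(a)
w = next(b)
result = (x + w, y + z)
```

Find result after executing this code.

Step 1: a iterates [4, 9, 1, 12], b iterates [25, 20, 10, 12].
Step 2: x = next(a) = 4, y = next(b) = 25.
Step 3: z = next(a) = 9, w = next(b) = 20.
Step 4: result = (4 + 20, 25 + 9) = (24, 34).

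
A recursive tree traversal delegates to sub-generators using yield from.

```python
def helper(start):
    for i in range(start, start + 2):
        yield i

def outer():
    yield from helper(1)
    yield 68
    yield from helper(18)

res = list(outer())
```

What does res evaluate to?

Step 1: outer() delegates to helper(1):
  yield 1
  yield 2
Step 2: yield 68
Step 3: Delegates to helper(18):
  yield 18
  yield 19
Therefore res = [1, 2, 68, 18, 19].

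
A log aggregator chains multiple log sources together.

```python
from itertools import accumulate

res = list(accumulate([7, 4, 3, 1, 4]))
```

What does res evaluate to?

Step 1: accumulate computes running sums:
  + 7 = 7
  + 4 = 11
  + 3 = 14
  + 1 = 15
  + 4 = 19
Therefore res = [7, 11, 14, 15, 19].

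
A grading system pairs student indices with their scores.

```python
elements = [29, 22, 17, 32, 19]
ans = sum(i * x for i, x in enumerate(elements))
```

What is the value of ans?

Step 1: Compute i * x for each (i, x) in enumerate([29, 22, 17, 32, 19]):
  i=0, x=29: 0*29 = 0
  i=1, x=22: 1*22 = 22
  i=2, x=17: 2*17 = 34
  i=3, x=32: 3*32 = 96
  i=4, x=19: 4*19 = 76
Step 2: sum = 0 + 22 + 34 + 96 + 76 = 228.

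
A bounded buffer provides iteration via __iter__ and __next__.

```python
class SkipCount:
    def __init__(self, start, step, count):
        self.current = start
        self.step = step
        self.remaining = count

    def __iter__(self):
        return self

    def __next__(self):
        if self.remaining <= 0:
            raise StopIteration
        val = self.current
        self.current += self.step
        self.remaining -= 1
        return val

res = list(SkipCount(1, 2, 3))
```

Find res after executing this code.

Step 1: SkipCount starts at 1, increments by 2, for 3 steps:
  Yield 1, then current += 2
  Yield 3, then current += 2
  Yield 5, then current += 2
Therefore res = [1, 3, 5].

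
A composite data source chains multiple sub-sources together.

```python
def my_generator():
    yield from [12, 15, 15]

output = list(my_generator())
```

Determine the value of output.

Step 1: yield from delegates to the iterable, yielding each element.
Step 2: Collected values: [12, 15, 15].
Therefore output = [12, 15, 15].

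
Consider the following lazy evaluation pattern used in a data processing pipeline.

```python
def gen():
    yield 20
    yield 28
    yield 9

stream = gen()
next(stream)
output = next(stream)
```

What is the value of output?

Step 1: gen() creates a generator.
Step 2: next(stream) yields 20 (consumed and discarded).
Step 3: next(stream) yields 28, assigned to output.
Therefore output = 28.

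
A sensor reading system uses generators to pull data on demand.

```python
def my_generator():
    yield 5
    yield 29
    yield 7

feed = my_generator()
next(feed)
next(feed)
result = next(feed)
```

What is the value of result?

Step 1: my_generator() creates a generator.
Step 2: next(feed) yields 5 (consumed and discarded).
Step 3: next(feed) yields 29 (consumed and discarded).
Step 4: next(feed) yields 7, assigned to result.
Therefore result = 7.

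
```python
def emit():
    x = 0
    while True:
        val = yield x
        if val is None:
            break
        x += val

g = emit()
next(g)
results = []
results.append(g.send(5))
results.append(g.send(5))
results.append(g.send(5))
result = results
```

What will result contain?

Step 1: next(g) -> yield 0.
Step 2: send(5) -> x = 5, yield 5.
Step 3: send(5) -> x = 10, yield 10.
Step 4: send(5) -> x = 15, yield 15.
Therefore result = [5, 10, 15].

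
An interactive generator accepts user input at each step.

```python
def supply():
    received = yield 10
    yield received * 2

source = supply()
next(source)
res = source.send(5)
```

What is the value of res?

Step 1: next(source) advances to first yield, producing 10.
Step 2: send(5) resumes, received = 5.
Step 3: yield received * 2 = 5 * 2 = 10.
Therefore res = 10.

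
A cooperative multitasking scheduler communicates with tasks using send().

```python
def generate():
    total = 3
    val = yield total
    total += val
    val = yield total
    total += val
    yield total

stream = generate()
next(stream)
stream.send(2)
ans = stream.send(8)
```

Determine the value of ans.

Step 1: next() -> yield total=3.
Step 2: send(2) -> val=2, total = 3+2 = 5, yield 5.
Step 3: send(8) -> val=8, total = 5+8 = 13, yield 13.
Therefore ans = 13.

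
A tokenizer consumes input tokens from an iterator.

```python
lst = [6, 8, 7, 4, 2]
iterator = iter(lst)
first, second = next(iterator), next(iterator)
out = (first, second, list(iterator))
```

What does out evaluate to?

Step 1: Create iterator over [6, 8, 7, 4, 2].
Step 2: first = 6, second = 8.
Step 3: Remaining elements: [7, 4, 2].
Therefore out = (6, 8, [7, 4, 2]).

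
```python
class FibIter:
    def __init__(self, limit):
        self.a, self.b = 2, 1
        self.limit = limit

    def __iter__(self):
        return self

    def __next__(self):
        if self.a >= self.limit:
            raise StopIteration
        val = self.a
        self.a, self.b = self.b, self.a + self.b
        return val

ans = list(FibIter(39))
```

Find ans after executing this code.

Step 1: Fibonacci-like sequence (a=2, b=1) until >= 39:
  Yield 2, then a,b = 1,3
  Yield 1, then a,b = 3,4
  Yield 3, then a,b = 4,7
  Yield 4, then a,b = 7,11
  Yield 7, then a,b = 11,18
  Yield 11, then a,b = 18,29
  Yield 18, then a,b = 29,47
  Yield 29, then a,b = 47,76
Step 2: 47 >= 39, stop.
Therefore ans = [2, 1, 3, 4, 7, 11, 18, 29].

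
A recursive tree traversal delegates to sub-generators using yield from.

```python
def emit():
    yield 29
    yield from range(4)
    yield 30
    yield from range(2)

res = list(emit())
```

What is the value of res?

Step 1: Trace yields in order:
  yield 29
  yield 0
  yield 1
  yield 2
  yield 3
  yield 30
  yield 0
  yield 1
Therefore res = [29, 0, 1, 2, 3, 30, 0, 1].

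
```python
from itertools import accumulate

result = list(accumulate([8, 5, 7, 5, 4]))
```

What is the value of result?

Step 1: accumulate computes running sums:
  + 8 = 8
  + 5 = 13
  + 7 = 20
  + 5 = 25
  + 4 = 29
Therefore result = [8, 13, 20, 25, 29].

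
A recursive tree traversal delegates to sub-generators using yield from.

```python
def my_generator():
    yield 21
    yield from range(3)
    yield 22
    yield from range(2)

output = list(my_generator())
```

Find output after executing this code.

Step 1: Trace yields in order:
  yield 21
  yield 0
  yield 1
  yield 2
  yield 22
  yield 0
  yield 1
Therefore output = [21, 0, 1, 2, 22, 0, 1].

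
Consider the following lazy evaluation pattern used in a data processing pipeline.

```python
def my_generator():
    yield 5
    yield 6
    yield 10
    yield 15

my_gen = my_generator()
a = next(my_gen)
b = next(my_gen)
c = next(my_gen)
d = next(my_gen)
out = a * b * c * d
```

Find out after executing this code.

Step 1: Create generator and consume all values:
  a = next(my_gen) = 5
  b = next(my_gen) = 6
  c = next(my_gen) = 10
  d = next(my_gen) = 15
Step 2: out = 5 * 6 * 10 * 15 = 4500.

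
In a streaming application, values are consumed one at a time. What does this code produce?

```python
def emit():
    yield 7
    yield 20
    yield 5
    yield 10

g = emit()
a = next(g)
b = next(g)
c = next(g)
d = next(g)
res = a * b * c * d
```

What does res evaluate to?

Step 1: Create generator and consume all values:
  a = next(g) = 7
  b = next(g) = 20
  c = next(g) = 5
  d = next(g) = 10
Step 2: res = 7 * 20 * 5 * 10 = 7000.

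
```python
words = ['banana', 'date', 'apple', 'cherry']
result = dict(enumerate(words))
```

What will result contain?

Step 1: enumerate pairs indices with words:
  0 -> 'banana'
  1 -> 'date'
  2 -> 'apple'
  3 -> 'cherry'
Therefore result = {0: 'banana', 1: 'date', 2: 'apple', 3: 'cherry'}.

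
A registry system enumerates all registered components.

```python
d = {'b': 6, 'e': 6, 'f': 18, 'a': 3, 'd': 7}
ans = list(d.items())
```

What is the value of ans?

Step 1: d.items() returns (key, value) pairs in insertion order.
Therefore ans = [('b', 6), ('e', 6), ('f', 18), ('a', 3), ('d', 7)].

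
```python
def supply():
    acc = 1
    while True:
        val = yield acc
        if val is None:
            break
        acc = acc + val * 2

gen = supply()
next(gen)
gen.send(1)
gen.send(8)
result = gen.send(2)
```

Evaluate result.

Step 1: next() -> yield acc=1.
Step 2: send(1) -> val=1, acc = 1 + 1*2 = 3, yield 3.
Step 3: send(8) -> val=8, acc = 3 + 8*2 = 19, yield 19.
Step 4: send(2) -> val=2, acc = 19 + 2*2 = 23, yield 23.
Therefore result = 23.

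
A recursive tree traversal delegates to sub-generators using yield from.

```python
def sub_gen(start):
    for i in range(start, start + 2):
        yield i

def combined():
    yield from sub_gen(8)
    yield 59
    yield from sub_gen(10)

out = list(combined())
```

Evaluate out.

Step 1: combined() delegates to sub_gen(8):
  yield 8
  yield 9
Step 2: yield 59
Step 3: Delegates to sub_gen(10):
  yield 10
  yield 11
Therefore out = [8, 9, 59, 10, 11].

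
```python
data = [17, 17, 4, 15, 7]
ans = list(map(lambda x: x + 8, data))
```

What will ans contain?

Step 1: Apply lambda x: x + 8 to each element:
  17 -> 25
  17 -> 25
  4 -> 12
  15 -> 23
  7 -> 15
Therefore ans = [25, 25, 12, 23, 15].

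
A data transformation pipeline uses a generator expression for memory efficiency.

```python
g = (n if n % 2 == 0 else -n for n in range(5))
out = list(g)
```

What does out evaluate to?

Step 1: For each n in range(5), yield n if even, else -n:
  n=0: even, yield 0
  n=1: odd, yield -1
  n=2: even, yield 2
  n=3: odd, yield -3
  n=4: even, yield 4
Therefore out = [0, -1, 2, -3, 4].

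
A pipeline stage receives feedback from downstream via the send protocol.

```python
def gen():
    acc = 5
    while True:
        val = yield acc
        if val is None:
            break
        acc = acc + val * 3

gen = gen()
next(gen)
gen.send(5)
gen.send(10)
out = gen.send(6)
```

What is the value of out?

Step 1: next() -> yield acc=5.
Step 2: send(5) -> val=5, acc = 5 + 5*3 = 20, yield 20.
Step 3: send(10) -> val=10, acc = 20 + 10*3 = 50, yield 50.
Step 4: send(6) -> val=6, acc = 50 + 6*3 = 68, yield 68.
Therefore out = 68.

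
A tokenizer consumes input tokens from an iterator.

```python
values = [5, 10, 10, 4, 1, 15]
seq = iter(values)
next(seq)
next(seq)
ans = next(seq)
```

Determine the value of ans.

Step 1: Create iterator over [5, 10, 10, 4, 1, 15].
Step 2: next() consumes 5.
Step 3: next() consumes 10.
Step 4: next() returns 10.
Therefore ans = 10.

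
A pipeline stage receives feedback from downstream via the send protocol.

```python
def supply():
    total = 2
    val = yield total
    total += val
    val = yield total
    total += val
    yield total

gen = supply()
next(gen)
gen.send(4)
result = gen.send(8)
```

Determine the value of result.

Step 1: next() -> yield total=2.
Step 2: send(4) -> val=4, total = 2+4 = 6, yield 6.
Step 3: send(8) -> val=8, total = 6+8 = 14, yield 14.
Therefore result = 14.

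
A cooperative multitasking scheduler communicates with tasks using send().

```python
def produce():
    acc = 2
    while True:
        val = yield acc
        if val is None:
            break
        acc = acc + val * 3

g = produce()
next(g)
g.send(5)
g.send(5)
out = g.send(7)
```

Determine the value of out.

Step 1: next() -> yield acc=2.
Step 2: send(5) -> val=5, acc = 2 + 5*3 = 17, yield 17.
Step 3: send(5) -> val=5, acc = 17 + 5*3 = 32, yield 32.
Step 4: send(7) -> val=7, acc = 32 + 7*3 = 53, yield 53.
Therefore out = 53.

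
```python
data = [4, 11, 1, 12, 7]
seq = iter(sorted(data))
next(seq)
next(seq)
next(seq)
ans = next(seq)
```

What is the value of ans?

Step 1: sorted([4, 11, 1, 12, 7]) = [1, 4, 7, 11, 12].
Step 2: Create iterator and skip 3 elements.
Step 3: next() returns 11.
Therefore ans = 11.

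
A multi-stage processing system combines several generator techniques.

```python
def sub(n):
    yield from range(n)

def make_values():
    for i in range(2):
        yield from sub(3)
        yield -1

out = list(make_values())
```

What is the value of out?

Step 1: For each i in range(2):
  i=0: yield from sub(3) -> [0, 1, 2], then yield -1
  i=1: yield from sub(3) -> [0, 1, 2], then yield -1
Therefore out = [0, 1, 2, -1, 0, 1, 2, -1].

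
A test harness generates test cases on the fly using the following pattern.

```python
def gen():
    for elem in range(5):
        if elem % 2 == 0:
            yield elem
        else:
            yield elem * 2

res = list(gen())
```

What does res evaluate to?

Step 1: For each elem in range(5), yield elem if even, else elem*2:
  elem=0 (even): yield 0
  elem=1 (odd): yield 1*2 = 2
  elem=2 (even): yield 2
  elem=3 (odd): yield 3*2 = 6
  elem=4 (even): yield 4
Therefore res = [0, 2, 2, 6, 4].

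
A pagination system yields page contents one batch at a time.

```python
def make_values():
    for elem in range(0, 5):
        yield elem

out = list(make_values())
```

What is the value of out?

Step 1: The generator yields each value from range(0, 5).
Step 2: list() consumes all yields: [0, 1, 2, 3, 4].
Therefore out = [0, 1, 2, 3, 4].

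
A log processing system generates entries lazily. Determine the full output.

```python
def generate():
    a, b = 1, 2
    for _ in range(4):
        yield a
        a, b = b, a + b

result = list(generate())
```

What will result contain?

Step 1: Fibonacci-like sequence starting with a=1, b=2:
  Iteration 1: yield a=1, then a,b = 2,3
  Iteration 2: yield a=2, then a,b = 3,5
  Iteration 3: yield a=3, then a,b = 5,8
  Iteration 4: yield a=5, then a,b = 8,13
Therefore result = [1, 2, 3, 5].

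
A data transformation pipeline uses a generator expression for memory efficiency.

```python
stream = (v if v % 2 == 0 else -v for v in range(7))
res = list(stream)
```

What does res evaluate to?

Step 1: For each v in range(7), yield v if even, else -v:
  v=0: even, yield 0
  v=1: odd, yield -1
  v=2: even, yield 2
  v=3: odd, yield -3
  v=4: even, yield 4
  v=5: odd, yield -5
  v=6: even, yield 6
Therefore res = [0, -1, 2, -3, 4, -5, 6].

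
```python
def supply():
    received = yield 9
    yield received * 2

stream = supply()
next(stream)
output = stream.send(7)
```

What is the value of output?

Step 1: next(stream) advances to first yield, producing 9.
Step 2: send(7) resumes, received = 7.
Step 3: yield received * 2 = 7 * 2 = 14.
Therefore output = 14.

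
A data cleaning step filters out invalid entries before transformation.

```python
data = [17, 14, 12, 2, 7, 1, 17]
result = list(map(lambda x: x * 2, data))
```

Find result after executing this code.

Step 1: Apply lambda x: x * 2 to each element:
  17 -> 34
  14 -> 28
  12 -> 24
  2 -> 4
  7 -> 14
  1 -> 2
  17 -> 34
Therefore result = [34, 28, 24, 4, 14, 2, 34].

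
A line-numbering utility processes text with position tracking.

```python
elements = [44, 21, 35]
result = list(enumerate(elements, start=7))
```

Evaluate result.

Step 1: enumerate with start=7:
  (7, 44)
  (8, 21)
  (9, 35)
Therefore result = [(7, 44), (8, 21), (9, 35)].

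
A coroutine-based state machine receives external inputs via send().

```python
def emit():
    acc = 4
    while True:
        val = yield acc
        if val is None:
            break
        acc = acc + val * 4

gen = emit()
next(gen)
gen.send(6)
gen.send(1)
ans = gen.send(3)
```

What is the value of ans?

Step 1: next() -> yield acc=4.
Step 2: send(6) -> val=6, acc = 4 + 6*4 = 28, yield 28.
Step 3: send(1) -> val=1, acc = 28 + 1*4 = 32, yield 32.
Step 4: send(3) -> val=3, acc = 32 + 3*4 = 44, yield 44.
Therefore ans = 44.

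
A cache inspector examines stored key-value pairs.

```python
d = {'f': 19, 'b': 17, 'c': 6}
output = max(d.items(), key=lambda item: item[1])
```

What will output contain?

Step 1: Find item with maximum value:
  ('f', 19)
  ('b', 17)
  ('c', 6)
Step 2: Maximum value is 19 at key 'f'.
Therefore output = ('f', 19).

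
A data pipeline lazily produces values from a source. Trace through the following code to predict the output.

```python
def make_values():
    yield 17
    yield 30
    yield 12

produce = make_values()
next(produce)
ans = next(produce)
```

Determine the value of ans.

Step 1: make_values() creates a generator.
Step 2: next(produce) yields 17 (consumed and discarded).
Step 3: next(produce) yields 30, assigned to ans.
Therefore ans = 30.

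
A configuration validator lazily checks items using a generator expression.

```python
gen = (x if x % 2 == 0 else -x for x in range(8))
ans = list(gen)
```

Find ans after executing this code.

Step 1: For each x in range(8), yield x if even, else -x:
  x=0: even, yield 0
  x=1: odd, yield -1
  x=2: even, yield 2
  x=3: odd, yield -3
  x=4: even, yield 4
  x=5: odd, yield -5
  x=6: even, yield 6
  x=7: odd, yield -7
Therefore ans = [0, -1, 2, -3, 4, -5, 6, -7].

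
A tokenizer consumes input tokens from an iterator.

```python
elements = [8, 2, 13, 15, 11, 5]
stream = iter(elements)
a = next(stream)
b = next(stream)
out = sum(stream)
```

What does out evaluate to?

Step 1: Create iterator over [8, 2, 13, 15, 11, 5].
Step 2: a = next() = 8, b = next() = 2.
Step 3: sum() of remaining [13, 15, 11, 5] = 44.
Therefore out = 44.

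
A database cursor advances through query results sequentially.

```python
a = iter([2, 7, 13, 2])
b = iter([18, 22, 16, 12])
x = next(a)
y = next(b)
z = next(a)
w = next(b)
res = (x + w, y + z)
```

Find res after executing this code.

Step 1: a iterates [2, 7, 13, 2], b iterates [18, 22, 16, 12].
Step 2: x = next(a) = 2, y = next(b) = 18.
Step 3: z = next(a) = 7, w = next(b) = 22.
Step 4: res = (2 + 22, 18 + 7) = (24, 25).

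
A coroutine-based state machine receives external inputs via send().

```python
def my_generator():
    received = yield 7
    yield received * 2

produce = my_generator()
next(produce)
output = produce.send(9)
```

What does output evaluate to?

Step 1: next(produce) advances to first yield, producing 7.
Step 2: send(9) resumes, received = 9.
Step 3: yield received * 2 = 9 * 2 = 18.
Therefore output = 18.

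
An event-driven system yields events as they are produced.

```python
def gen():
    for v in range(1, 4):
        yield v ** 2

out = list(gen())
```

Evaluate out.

Step 1: For each v in range(1, 4), yield v**2:
  v=1: yield 1**2 = 1
  v=2: yield 2**2 = 4
  v=3: yield 3**2 = 9
Therefore out = [1, 4, 9].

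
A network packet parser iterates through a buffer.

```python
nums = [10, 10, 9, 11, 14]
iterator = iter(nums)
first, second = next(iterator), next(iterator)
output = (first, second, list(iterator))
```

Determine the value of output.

Step 1: Create iterator over [10, 10, 9, 11, 14].
Step 2: first = 10, second = 10.
Step 3: Remaining elements: [9, 11, 14].
Therefore output = (10, 10, [9, 11, 14]).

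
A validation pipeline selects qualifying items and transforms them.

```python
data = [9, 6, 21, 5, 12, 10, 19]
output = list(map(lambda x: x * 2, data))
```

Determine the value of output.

Step 1: Apply lambda x: x * 2 to each element:
  9 -> 18
  6 -> 12
  21 -> 42
  5 -> 10
  12 -> 24
  10 -> 20
  19 -> 38
Therefore output = [18, 12, 42, 10, 24, 20, 38].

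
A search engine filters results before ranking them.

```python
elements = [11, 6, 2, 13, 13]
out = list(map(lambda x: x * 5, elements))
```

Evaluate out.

Step 1: Apply lambda x: x * 5 to each element:
  11 -> 55
  6 -> 30
  2 -> 10
  13 -> 65
  13 -> 65
Therefore out = [55, 30, 10, 65, 65].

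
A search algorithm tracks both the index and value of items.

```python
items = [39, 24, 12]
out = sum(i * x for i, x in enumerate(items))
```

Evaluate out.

Step 1: Compute i * x for each (i, x) in enumerate([39, 24, 12]):
  i=0, x=39: 0*39 = 0
  i=1, x=24: 1*24 = 24
  i=2, x=12: 2*12 = 24
Step 2: sum = 0 + 24 + 24 = 48.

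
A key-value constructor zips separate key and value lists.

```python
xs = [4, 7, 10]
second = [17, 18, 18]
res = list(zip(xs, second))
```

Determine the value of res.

Step 1: zip pairs elements at same index:
  Index 0: (4, 17)
  Index 1: (7, 18)
  Index 2: (10, 18)
Therefore res = [(4, 17), (7, 18), (10, 18)].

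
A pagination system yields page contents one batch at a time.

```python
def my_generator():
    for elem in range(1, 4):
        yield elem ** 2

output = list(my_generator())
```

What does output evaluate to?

Step 1: For each elem in range(1, 4), yield elem**2:
  elem=1: yield 1**2 = 1
  elem=2: yield 2**2 = 4
  elem=3: yield 3**2 = 9
Therefore output = [1, 4, 9].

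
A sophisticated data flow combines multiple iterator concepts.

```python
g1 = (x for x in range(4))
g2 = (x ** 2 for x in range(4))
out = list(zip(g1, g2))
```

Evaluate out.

Step 1: g1 produces [0, 1, 2, 3].
Step 2: g2 produces [0, 1, 4, 9].
Step 3: zip pairs them: [(0, 0), (1, 1), (2, 4), (3, 9)].
Therefore out = [(0, 0), (1, 1), (2, 4), (3, 9)].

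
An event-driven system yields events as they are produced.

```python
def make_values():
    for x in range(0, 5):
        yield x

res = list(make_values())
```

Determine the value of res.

Step 1: The generator yields each value from range(0, 5).
Step 2: list() consumes all yields: [0, 1, 2, 3, 4].
Therefore res = [0, 1, 2, 3, 4].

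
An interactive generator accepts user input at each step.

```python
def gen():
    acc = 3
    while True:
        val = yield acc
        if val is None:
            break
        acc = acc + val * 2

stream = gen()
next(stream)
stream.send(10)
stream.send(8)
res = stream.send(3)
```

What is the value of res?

Step 1: next() -> yield acc=3.
Step 2: send(10) -> val=10, acc = 3 + 10*2 = 23, yield 23.
Step 3: send(8) -> val=8, acc = 23 + 8*2 = 39, yield 39.
Step 4: send(3) -> val=3, acc = 39 + 3*2 = 45, yield 45.
Therefore res = 45.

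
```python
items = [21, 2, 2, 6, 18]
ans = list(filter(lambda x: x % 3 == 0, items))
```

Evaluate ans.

Step 1: Filter elements divisible by 3:
  21 % 3 = 0: kept
  2 % 3 = 2: removed
  2 % 3 = 2: removed
  6 % 3 = 0: kept
  18 % 3 = 0: kept
Therefore ans = [21, 6, 18].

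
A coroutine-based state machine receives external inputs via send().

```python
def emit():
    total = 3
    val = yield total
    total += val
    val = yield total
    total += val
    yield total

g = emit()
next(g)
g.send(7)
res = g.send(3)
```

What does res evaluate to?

Step 1: next() -> yield total=3.
Step 2: send(7) -> val=7, total = 3+7 = 10, yield 10.
Step 3: send(3) -> val=3, total = 10+3 = 13, yield 13.
Therefore res = 13.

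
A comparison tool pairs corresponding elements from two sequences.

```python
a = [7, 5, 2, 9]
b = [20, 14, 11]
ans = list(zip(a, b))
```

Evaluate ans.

Step 1: zip stops at shortest (len(a)=4, len(b)=3):
  Index 0: (7, 20)
  Index 1: (5, 14)
  Index 2: (2, 11)
Step 2: Last element of a (9) has no pair, dropped.
Therefore ans = [(7, 20), (5, 14), (2, 11)].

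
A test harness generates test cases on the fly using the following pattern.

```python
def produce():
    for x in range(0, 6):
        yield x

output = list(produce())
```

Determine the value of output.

Step 1: The generator yields each value from range(0, 6).
Step 2: list() consumes all yields: [0, 1, 2, 3, 4, 5].
Therefore output = [0, 1, 2, 3, 4, 5].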